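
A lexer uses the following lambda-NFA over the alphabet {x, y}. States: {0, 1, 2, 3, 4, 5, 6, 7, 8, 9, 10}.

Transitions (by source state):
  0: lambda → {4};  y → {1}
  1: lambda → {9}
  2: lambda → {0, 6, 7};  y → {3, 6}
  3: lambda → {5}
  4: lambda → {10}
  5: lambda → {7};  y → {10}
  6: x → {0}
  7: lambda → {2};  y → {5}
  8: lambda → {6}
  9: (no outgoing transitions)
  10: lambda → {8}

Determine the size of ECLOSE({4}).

Start with {4}.
From 4 via lambda: add 10.
From 10 via lambda: add 8.
From 8 via lambda: add 6.
lambda-closure = {4, 6, 8, 10}, which has 4 states.

4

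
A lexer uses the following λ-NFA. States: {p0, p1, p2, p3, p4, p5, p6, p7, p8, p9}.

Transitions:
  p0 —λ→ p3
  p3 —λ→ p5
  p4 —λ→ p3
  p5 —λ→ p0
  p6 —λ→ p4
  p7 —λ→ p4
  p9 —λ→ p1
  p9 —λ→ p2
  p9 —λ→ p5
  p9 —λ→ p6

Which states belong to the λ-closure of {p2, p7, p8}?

Start with {p2, p7, p8}.
From p7 via λ: add p4.
From p4 via λ: add p3.
From p3 via λ: add p5.
From p5 via λ: add p0.
No new states can be added; the closed set is {p0, p2, p3, p4, p5, p7, p8}.

{p0, p2, p3, p4, p5, p7, p8}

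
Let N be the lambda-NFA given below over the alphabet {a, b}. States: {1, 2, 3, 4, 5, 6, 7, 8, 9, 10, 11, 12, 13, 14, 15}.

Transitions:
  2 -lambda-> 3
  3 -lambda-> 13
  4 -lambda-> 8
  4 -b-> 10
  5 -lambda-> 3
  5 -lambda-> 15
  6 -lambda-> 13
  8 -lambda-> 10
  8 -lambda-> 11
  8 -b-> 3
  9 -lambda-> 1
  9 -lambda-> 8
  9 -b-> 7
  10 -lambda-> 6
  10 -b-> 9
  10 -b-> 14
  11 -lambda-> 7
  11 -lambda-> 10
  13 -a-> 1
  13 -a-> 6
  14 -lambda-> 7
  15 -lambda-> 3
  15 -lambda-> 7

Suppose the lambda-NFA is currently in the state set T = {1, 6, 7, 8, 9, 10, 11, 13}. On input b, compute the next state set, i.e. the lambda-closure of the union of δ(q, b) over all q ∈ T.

{1, 3, 6, 7, 8, 9, 10, 11, 13, 14}

8 on b → {3}.
9 on b → {7}.
10 on b → {9, 14}.
No b-transition from 1, 6, 7, 11, 13.
Union after reading b: {3, 7, 9, 14}.
Now take the lambda-closure:
From 3 via lambda: add 13.
From 9 via lambda: add 1, 8.
From 8 via lambda: add 10, 11.
From 10 via lambda: add 6.
No new states can be added; the closed set is {1, 3, 6, 7, 8, 9, 10, 11, 13, 14}.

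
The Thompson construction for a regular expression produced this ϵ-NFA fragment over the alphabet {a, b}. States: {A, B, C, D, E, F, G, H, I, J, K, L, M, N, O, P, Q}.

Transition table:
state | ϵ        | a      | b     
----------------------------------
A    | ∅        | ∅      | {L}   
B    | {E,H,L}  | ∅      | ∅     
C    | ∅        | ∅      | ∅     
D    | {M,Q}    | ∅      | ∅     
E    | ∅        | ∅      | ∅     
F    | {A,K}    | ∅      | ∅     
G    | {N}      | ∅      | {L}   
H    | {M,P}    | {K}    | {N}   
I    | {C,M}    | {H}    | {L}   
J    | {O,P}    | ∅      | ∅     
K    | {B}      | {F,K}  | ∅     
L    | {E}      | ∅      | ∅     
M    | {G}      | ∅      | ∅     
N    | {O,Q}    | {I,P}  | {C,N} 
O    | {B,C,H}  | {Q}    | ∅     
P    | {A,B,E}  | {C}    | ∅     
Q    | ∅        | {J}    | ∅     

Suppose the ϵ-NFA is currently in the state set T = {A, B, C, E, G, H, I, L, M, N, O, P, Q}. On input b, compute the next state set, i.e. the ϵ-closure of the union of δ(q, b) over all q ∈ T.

{A, B, C, E, G, H, L, M, N, O, P, Q}

A on b → {L}.
G on b → {L}.
H on b → {N}.
I on b → {L}.
N on b → {C, N}.
No b-transition from B, C, E, L, M, O, P, Q.
Union after reading b: {C, L, N}.
Now take the ϵ-closure:
From L via ϵ: add E.
From N via ϵ: add O, Q.
From O via ϵ: add B, H.
From H via ϵ: add M, P.
From M via ϵ: add G.
From P via ϵ: add A.
No new states can be added; the closed set is {A, B, C, E, G, H, L, M, N, O, P, Q}.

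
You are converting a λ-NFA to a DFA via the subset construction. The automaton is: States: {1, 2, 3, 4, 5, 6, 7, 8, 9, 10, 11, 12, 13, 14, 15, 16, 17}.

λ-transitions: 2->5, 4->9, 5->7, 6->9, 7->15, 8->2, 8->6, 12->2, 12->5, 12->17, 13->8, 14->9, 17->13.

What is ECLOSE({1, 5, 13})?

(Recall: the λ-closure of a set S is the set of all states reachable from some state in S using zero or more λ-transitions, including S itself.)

Start with {1, 5, 13}.
From 5 via λ: add 7.
From 13 via λ: add 8.
From 7 via λ: add 15.
From 8 via λ: add 2, 6.
From 6 via λ: add 9.
No new states can be added; the closed set is {1, 2, 5, 6, 7, 8, 9, 13, 15}.

{1, 2, 5, 6, 7, 8, 9, 13, 15}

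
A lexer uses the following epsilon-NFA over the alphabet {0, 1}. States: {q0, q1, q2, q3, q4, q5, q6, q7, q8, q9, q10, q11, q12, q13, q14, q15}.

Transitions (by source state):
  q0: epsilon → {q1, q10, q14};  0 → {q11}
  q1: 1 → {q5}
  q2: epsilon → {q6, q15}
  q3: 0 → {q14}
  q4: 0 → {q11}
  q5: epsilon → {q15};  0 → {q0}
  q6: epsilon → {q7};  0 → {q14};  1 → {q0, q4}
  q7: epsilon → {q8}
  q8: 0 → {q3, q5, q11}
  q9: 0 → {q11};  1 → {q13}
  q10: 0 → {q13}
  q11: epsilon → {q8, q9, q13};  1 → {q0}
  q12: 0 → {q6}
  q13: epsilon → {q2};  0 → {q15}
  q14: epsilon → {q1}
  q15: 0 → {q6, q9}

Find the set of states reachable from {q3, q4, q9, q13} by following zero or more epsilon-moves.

Start with {q3, q4, q9, q13}.
From q13 via epsilon: add q2.
From q2 via epsilon: add q6, q15.
From q6 via epsilon: add q7.
From q7 via epsilon: add q8.
No new states can be added; the closed set is {q2, q3, q4, q6, q7, q8, q9, q13, q15}.

{q2, q3, q4, q6, q7, q8, q9, q13, q15}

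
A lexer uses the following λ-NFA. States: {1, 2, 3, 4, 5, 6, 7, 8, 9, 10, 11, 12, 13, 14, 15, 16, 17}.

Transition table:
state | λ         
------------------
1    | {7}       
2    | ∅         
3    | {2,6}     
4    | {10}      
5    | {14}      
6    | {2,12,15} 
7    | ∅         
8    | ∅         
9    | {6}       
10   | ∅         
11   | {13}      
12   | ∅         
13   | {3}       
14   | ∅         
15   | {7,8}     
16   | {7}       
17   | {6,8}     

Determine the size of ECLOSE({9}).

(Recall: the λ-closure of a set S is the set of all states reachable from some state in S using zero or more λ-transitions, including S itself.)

Start with {9}.
From 9 via λ: add 6.
From 6 via λ: add 2, 12, 15.
From 15 via λ: add 7, 8.
λ-closure = {2, 6, 7, 8, 9, 12, 15}, which has 7 states.

7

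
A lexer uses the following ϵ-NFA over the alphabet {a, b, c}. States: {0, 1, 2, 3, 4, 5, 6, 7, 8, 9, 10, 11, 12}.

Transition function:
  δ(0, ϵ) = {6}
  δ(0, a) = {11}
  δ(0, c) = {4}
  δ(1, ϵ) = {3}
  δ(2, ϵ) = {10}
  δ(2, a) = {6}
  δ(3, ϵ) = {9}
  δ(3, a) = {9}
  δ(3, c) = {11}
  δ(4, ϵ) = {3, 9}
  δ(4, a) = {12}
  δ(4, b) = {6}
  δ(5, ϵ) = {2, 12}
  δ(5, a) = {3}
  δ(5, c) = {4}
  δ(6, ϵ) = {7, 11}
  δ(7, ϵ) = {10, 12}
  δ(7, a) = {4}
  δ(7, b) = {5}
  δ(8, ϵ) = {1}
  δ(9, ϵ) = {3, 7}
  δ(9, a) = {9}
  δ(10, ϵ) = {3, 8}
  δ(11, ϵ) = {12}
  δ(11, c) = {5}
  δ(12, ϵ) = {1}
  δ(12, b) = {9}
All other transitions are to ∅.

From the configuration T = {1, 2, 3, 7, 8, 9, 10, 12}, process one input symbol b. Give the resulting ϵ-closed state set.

{1, 2, 3, 5, 7, 8, 9, 10, 12}

7 on b → {5}.
12 on b → {9}.
No b-transition from 1, 2, 3, 8, 9, 10.
Union after reading b: {5, 9}.
Now take the ϵ-closure:
From 5 via ϵ: add 2, 12.
From 9 via ϵ: add 3, 7.
From 2 via ϵ: add 10.
From 12 via ϵ: add 1.
From 10 via ϵ: add 8.
No new states can be added; the closed set is {1, 2, 3, 5, 7, 8, 9, 10, 12}.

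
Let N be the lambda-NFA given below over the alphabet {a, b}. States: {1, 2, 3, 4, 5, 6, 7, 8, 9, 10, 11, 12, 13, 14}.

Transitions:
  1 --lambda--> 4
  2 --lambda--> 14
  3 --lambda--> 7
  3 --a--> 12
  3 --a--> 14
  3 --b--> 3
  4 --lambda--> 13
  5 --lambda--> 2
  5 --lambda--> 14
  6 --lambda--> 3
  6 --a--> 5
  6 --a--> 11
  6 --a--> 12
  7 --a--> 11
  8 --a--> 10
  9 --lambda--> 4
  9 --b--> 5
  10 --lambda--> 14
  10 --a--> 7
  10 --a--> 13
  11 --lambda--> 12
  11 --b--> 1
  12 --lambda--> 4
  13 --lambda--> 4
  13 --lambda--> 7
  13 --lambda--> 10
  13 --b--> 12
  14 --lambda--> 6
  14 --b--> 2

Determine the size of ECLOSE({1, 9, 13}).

Start with {1, 9, 13}.
From 1 via lambda: add 4.
From 13 via lambda: add 7, 10.
From 10 via lambda: add 14.
From 14 via lambda: add 6.
From 6 via lambda: add 3.
lambda-closure = {1, 3, 4, 6, 7, 9, 10, 13, 14}, which has 9 states.

9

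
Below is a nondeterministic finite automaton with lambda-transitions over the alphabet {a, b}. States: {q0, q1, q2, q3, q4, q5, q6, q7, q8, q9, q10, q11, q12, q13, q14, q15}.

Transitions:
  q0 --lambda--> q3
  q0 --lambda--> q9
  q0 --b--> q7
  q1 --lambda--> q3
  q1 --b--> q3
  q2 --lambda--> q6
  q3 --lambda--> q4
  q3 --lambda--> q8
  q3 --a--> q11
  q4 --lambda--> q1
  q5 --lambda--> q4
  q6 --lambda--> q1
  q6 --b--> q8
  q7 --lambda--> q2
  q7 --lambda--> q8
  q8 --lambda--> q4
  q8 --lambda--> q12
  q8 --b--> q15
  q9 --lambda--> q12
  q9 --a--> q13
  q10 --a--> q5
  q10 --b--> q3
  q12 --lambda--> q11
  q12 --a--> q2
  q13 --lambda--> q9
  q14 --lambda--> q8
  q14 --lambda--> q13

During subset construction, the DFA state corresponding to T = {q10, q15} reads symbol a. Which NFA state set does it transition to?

q10 on a → {q5}.
No a-transition from q15.
Union after reading a: {q5}.
Now take the lambda-closure:
From q5 via lambda: add q4.
From q4 via lambda: add q1.
From q1 via lambda: add q3.
From q3 via lambda: add q8.
From q8 via lambda: add q12.
From q12 via lambda: add q11.
No new states can be added; the closed set is {q1, q3, q4, q5, q8, q11, q12}.

{q1, q3, q4, q5, q8, q11, q12}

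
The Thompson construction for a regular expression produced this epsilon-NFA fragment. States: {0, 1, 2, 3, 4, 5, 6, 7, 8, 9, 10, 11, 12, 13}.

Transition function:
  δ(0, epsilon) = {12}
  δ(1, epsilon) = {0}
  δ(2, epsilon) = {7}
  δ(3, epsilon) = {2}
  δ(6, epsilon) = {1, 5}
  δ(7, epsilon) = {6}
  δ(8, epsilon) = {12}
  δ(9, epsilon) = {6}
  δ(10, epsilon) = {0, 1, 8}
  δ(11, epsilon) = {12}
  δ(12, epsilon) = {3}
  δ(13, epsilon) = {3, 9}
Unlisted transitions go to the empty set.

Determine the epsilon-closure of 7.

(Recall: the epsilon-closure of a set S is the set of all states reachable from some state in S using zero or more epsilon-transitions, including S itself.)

{0, 1, 2, 3, 5, 6, 7, 12}

Start with {7}.
From 7 via epsilon: add 6.
From 6 via epsilon: add 1, 5.
From 1 via epsilon: add 0.
From 0 via epsilon: add 12.
From 12 via epsilon: add 3.
From 3 via epsilon: add 2.
No new states can be added; the closed set is {0, 1, 2, 3, 5, 6, 7, 12}.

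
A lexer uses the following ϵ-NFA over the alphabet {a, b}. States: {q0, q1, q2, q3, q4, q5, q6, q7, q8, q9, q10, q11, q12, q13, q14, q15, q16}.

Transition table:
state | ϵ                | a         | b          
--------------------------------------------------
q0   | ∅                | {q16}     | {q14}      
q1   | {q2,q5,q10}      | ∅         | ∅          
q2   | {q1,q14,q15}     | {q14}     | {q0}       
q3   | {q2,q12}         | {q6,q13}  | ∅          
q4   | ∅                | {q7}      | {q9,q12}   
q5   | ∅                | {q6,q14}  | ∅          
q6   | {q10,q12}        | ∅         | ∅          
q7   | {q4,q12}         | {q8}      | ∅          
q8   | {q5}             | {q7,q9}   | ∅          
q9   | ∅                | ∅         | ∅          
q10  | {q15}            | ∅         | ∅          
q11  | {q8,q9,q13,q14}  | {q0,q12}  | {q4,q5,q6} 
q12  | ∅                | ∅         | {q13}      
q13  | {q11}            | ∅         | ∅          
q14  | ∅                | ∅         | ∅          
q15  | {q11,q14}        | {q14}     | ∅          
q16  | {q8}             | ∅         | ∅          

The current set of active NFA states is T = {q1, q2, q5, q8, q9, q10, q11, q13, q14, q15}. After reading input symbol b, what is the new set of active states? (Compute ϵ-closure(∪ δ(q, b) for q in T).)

q2 on b → {q0}.
q11 on b → {q4, q5, q6}.
No b-transition from q1, q5, q8, q9, q10, q13, q14, q15.
Union after reading b: {q0, q4, q5, q6}.
Now take the ϵ-closure:
From q6 via ϵ: add q10, q12.
From q10 via ϵ: add q15.
From q15 via ϵ: add q11, q14.
From q11 via ϵ: add q8, q9, q13.
No new states can be added; the closed set is {q0, q4, q5, q6, q8, q9, q10, q11, q12, q13, q14, q15}.

{q0, q4, q5, q6, q8, q9, q10, q11, q12, q13, q14, q15}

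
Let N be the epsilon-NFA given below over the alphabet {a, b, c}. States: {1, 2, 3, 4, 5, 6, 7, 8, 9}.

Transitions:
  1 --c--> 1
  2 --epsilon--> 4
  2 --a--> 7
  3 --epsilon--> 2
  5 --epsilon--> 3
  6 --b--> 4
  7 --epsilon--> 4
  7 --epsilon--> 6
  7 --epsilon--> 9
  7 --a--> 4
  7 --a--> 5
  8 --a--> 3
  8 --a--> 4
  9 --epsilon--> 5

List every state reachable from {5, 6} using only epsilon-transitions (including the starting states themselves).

Start with {5, 6}.
From 5 via epsilon: add 3.
From 3 via epsilon: add 2.
From 2 via epsilon: add 4.
No new states can be added; the closed set is {2, 3, 4, 5, 6}.

{2, 3, 4, 5, 6}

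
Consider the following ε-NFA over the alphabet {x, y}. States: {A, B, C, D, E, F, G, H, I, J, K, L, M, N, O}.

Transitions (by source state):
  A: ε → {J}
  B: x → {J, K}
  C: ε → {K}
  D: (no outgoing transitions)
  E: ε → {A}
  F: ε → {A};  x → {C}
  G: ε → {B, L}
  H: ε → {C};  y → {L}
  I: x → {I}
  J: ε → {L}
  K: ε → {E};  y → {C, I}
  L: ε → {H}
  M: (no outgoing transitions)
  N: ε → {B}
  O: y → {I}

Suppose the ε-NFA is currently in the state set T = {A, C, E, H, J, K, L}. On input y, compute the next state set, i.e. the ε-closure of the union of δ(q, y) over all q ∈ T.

H on y → {L}.
K on y → {C, I}.
No y-transition from A, C, E, J, L.
Union after reading y: {C, I, L}.
Now take the ε-closure:
From C via ε: add K.
From L via ε: add H.
From K via ε: add E.
From E via ε: add A.
From A via ε: add J.
No new states can be added; the closed set is {A, C, E, H, I, J, K, L}.

{A, C, E, H, I, J, K, L}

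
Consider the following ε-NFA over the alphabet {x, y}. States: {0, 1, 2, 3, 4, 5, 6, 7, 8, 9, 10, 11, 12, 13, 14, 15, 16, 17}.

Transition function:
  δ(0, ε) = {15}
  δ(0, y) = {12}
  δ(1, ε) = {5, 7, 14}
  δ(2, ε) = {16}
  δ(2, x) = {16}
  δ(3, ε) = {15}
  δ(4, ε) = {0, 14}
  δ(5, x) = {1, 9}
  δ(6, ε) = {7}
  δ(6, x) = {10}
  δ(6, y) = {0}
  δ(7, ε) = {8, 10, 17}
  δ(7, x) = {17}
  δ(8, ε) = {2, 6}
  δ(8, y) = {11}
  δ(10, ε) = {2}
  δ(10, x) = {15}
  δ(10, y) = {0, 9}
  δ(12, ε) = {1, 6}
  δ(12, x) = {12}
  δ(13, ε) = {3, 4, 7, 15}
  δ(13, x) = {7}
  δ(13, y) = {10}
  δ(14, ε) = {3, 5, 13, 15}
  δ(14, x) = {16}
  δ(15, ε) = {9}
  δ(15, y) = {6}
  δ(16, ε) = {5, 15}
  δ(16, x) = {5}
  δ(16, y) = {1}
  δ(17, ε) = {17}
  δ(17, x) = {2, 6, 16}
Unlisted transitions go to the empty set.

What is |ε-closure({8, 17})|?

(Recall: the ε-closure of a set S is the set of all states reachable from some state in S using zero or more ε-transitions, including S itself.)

Start with {8, 17}.
From 8 via ε: add 2, 6.
From 2 via ε: add 16.
From 6 via ε: add 7.
From 7 via ε: add 10.
From 16 via ε: add 5, 15.
From 15 via ε: add 9.
ε-closure = {2, 5, 6, 7, 8, 9, 10, 15, 16, 17}, which has 10 states.

10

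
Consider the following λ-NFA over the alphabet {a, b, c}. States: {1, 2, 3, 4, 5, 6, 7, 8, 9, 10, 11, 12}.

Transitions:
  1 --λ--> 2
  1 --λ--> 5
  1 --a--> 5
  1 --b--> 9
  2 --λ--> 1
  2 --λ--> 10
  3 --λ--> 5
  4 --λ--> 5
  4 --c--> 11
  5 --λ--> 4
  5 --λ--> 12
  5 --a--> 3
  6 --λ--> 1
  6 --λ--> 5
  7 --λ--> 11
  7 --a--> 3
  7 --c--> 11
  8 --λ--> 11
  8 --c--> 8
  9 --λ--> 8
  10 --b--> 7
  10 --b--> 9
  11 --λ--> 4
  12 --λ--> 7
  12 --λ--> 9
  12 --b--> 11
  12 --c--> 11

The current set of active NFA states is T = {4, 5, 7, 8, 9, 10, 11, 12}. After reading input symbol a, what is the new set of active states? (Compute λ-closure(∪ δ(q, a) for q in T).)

{3, 4, 5, 7, 8, 9, 11, 12}

5 on a → {3}.
7 on a → {3}.
No a-transition from 4, 8, 9, 10, 11, 12.
Union after reading a: {3}.
Now take the λ-closure:
From 3 via λ: add 5.
From 5 via λ: add 4, 12.
From 12 via λ: add 7, 9.
From 7 via λ: add 11.
From 9 via λ: add 8.
No new states can be added; the closed set is {3, 4, 5, 7, 8, 9, 11, 12}.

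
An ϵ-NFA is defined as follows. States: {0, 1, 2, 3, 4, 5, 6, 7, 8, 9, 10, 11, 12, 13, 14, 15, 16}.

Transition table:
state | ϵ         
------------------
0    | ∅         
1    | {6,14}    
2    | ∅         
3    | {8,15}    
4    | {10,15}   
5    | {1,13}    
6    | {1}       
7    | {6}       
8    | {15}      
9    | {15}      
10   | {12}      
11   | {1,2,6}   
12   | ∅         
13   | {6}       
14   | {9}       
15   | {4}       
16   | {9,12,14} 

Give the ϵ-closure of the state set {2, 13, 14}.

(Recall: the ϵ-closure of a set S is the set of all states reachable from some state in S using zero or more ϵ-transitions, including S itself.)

{1, 2, 4, 6, 9, 10, 12, 13, 14, 15}

Start with {2, 13, 14}.
From 13 via ϵ: add 6.
From 14 via ϵ: add 9.
From 6 via ϵ: add 1.
From 9 via ϵ: add 15.
From 15 via ϵ: add 4.
From 4 via ϵ: add 10.
From 10 via ϵ: add 12.
No new states can be added; the closed set is {1, 2, 4, 6, 9, 10, 12, 13, 14, 15}.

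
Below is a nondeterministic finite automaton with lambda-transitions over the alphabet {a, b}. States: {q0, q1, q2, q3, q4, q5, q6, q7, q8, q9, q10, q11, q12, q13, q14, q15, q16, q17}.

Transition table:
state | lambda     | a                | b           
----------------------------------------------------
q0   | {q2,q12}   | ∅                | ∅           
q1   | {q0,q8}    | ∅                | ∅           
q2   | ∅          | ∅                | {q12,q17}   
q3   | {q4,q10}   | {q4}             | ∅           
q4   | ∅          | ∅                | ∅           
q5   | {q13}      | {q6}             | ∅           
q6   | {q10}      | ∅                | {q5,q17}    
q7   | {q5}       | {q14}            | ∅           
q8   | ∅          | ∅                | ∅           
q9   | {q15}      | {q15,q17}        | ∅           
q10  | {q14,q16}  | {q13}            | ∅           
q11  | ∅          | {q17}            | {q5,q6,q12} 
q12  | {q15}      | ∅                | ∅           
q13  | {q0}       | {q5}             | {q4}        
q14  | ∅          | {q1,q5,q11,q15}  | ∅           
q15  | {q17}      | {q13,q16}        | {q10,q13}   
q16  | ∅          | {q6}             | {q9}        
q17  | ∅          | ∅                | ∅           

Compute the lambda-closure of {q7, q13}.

Start with {q7, q13}.
From q7 via lambda: add q5.
From q13 via lambda: add q0.
From q0 via lambda: add q2, q12.
From q12 via lambda: add q15.
From q15 via lambda: add q17.
No new states can be added; the closed set is {q0, q2, q5, q7, q12, q13, q15, q17}.

{q0, q2, q5, q7, q12, q13, q15, q17}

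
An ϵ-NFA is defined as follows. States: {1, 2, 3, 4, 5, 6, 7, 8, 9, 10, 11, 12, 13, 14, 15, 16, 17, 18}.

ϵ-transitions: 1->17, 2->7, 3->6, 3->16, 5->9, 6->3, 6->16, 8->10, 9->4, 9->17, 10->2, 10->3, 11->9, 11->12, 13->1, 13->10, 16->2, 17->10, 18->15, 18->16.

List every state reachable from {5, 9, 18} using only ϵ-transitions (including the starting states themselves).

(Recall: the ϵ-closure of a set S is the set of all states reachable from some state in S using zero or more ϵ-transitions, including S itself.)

{2, 3, 4, 5, 6, 7, 9, 10, 15, 16, 17, 18}

Start with {5, 9, 18}.
From 9 via ϵ: add 4, 17.
From 18 via ϵ: add 15, 16.
From 16 via ϵ: add 2.
From 17 via ϵ: add 10.
From 2 via ϵ: add 7.
From 10 via ϵ: add 3.
From 3 via ϵ: add 6.
No new states can be added; the closed set is {2, 3, 4, 5, 6, 7, 9, 10, 15, 16, 17, 18}.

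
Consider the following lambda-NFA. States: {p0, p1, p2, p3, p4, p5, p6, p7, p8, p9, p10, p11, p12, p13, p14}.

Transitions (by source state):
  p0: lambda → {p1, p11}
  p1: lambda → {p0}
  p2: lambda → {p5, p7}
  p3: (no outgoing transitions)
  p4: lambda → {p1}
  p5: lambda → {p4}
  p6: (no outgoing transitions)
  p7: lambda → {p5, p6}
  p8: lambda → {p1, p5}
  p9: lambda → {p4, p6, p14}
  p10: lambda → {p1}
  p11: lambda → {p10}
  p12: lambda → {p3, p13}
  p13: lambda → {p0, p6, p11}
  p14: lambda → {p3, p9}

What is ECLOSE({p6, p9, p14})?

Start with {p6, p9, p14}.
From p9 via lambda: add p4.
From p14 via lambda: add p3.
From p4 via lambda: add p1.
From p1 via lambda: add p0.
From p0 via lambda: add p11.
From p11 via lambda: add p10.
No new states can be added; the closed set is {p0, p1, p3, p4, p6, p9, p10, p11, p14}.

{p0, p1, p3, p4, p6, p9, p10, p11, p14}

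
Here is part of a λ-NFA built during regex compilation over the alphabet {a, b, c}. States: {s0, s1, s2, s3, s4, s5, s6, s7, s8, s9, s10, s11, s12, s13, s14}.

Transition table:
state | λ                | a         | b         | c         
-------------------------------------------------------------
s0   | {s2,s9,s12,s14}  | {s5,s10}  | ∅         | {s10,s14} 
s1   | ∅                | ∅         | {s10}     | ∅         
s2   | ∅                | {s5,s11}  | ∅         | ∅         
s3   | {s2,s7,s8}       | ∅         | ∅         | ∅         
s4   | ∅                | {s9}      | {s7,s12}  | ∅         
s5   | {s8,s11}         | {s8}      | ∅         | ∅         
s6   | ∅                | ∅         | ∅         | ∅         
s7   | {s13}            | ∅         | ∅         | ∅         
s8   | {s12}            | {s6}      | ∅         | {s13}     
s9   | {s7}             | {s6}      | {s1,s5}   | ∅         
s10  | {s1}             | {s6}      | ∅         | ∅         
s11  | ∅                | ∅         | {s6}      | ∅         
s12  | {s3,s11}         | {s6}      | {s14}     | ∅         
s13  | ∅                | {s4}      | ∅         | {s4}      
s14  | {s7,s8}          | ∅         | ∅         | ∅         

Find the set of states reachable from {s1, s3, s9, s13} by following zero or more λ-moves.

{s1, s2, s3, s7, s8, s9, s11, s12, s13}

Start with {s1, s3, s9, s13}.
From s3 via λ: add s2, s7, s8.
From s8 via λ: add s12.
From s12 via λ: add s11.
No new states can be added; the closed set is {s1, s2, s3, s7, s8, s9, s11, s12, s13}.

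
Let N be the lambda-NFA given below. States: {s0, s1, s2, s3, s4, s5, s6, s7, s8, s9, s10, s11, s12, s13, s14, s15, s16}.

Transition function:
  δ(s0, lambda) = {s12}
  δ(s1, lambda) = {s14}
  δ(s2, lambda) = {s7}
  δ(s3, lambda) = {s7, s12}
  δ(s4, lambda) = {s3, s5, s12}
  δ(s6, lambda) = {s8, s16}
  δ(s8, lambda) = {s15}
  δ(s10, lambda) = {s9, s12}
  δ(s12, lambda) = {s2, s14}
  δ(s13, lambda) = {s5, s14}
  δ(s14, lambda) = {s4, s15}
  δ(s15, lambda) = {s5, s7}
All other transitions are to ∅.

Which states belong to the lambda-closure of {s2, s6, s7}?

Start with {s2, s6, s7}.
From s6 via lambda: add s8, s16.
From s8 via lambda: add s15.
From s15 via lambda: add s5.
No new states can be added; the closed set is {s2, s5, s6, s7, s8, s15, s16}.

{s2, s5, s6, s7, s8, s15, s16}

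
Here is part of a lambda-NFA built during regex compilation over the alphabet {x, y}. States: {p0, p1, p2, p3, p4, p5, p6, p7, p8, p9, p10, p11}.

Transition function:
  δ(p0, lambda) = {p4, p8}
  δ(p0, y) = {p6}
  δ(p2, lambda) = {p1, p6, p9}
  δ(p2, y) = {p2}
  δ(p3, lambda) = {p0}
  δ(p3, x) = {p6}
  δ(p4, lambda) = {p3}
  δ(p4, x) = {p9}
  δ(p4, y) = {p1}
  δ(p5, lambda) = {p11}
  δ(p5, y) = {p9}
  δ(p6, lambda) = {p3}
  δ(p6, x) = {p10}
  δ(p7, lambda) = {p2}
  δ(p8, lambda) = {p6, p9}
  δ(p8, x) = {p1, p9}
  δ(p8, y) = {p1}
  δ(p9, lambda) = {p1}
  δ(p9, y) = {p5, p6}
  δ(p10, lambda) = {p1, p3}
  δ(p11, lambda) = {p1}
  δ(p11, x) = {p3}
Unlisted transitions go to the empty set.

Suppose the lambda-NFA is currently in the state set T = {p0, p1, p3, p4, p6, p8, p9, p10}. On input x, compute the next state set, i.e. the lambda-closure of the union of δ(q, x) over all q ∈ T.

{p0, p1, p3, p4, p6, p8, p9, p10}

p3 on x → {p6}.
p4 on x → {p9}.
p6 on x → {p10}.
p8 on x → {p1, p9}.
No x-transition from p0, p1, p9, p10.
Union after reading x: {p1, p6, p9, p10}.
Now take the lambda-closure:
From p6 via lambda: add p3.
From p3 via lambda: add p0.
From p0 via lambda: add p4, p8.
No new states can be added; the closed set is {p0, p1, p3, p4, p6, p8, p9, p10}.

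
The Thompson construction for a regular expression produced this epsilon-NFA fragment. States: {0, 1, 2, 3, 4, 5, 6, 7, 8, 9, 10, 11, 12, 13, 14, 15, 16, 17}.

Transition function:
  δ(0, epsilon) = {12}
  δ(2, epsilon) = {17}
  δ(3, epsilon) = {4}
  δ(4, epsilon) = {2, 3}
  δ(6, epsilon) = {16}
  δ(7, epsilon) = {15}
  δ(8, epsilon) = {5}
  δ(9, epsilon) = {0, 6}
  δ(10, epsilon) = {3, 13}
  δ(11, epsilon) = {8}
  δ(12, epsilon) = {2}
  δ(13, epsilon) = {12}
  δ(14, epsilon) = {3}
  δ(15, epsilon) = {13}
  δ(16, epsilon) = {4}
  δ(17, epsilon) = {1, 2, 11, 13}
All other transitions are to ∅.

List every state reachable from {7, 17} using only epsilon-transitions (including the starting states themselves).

{1, 2, 5, 7, 8, 11, 12, 13, 15, 17}

Start with {7, 17}.
From 7 via epsilon: add 15.
From 17 via epsilon: add 1, 2, 11, 13.
From 11 via epsilon: add 8.
From 13 via epsilon: add 12.
From 8 via epsilon: add 5.
No new states can be added; the closed set is {1, 2, 5, 7, 8, 11, 12, 13, 15, 17}.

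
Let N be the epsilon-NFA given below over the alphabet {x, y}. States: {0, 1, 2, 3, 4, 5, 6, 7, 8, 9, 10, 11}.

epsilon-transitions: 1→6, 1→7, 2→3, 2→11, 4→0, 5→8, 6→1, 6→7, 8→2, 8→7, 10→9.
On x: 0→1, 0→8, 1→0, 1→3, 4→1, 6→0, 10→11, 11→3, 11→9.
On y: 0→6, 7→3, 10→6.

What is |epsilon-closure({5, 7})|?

Start with {5, 7}.
From 5 via epsilon: add 8.
From 8 via epsilon: add 2.
From 2 via epsilon: add 3, 11.
epsilon-closure = {2, 3, 5, 7, 8, 11}, which has 6 states.

6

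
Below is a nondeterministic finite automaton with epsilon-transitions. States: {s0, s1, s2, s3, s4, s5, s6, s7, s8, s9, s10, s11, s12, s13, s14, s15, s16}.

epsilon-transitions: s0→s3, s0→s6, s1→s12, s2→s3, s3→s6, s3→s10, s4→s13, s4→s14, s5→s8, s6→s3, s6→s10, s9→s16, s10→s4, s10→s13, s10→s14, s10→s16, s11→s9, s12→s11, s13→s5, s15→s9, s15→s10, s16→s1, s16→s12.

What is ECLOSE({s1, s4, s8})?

{s1, s4, s5, s8, s9, s11, s12, s13, s14, s16}

Start with {s1, s4, s8}.
From s1 via epsilon: add s12.
From s4 via epsilon: add s13, s14.
From s12 via epsilon: add s11.
From s13 via epsilon: add s5.
From s11 via epsilon: add s9.
From s9 via epsilon: add s16.
No new states can be added; the closed set is {s1, s4, s5, s8, s9, s11, s12, s13, s14, s16}.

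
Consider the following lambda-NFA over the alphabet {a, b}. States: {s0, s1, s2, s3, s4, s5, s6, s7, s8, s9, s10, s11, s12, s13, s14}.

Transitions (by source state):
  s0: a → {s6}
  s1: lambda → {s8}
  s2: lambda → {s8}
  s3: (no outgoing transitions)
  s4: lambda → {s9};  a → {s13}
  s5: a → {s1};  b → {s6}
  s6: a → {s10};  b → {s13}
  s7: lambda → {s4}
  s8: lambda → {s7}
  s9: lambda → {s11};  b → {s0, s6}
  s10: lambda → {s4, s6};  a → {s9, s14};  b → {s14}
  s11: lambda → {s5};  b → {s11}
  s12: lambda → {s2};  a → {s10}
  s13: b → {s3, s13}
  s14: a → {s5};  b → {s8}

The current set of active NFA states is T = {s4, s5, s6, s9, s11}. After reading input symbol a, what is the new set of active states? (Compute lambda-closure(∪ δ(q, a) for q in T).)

{s1, s4, s5, s6, s7, s8, s9, s10, s11, s13}

s4 on a → {s13}.
s5 on a → {s1}.
s6 on a → {s10}.
No a-transition from s9, s11.
Union after reading a: {s1, s10, s13}.
Now take the lambda-closure:
From s1 via lambda: add s8.
From s10 via lambda: add s4, s6.
From s4 via lambda: add s9.
From s8 via lambda: add s7.
From s9 via lambda: add s11.
From s11 via lambda: add s5.
No new states can be added; the closed set is {s1, s4, s5, s6, s7, s8, s9, s10, s11, s13}.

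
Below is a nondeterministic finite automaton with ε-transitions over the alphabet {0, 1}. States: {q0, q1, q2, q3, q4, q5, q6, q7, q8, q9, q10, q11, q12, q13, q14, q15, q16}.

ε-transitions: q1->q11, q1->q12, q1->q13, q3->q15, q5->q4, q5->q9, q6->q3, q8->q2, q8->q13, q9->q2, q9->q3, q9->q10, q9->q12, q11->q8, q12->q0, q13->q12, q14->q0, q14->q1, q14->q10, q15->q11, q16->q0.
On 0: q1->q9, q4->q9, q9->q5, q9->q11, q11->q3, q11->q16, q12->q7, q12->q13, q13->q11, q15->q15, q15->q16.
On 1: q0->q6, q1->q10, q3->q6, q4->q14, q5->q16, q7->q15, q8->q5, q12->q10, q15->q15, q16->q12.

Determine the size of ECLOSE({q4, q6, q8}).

10

Start with {q4, q6, q8}.
From q6 via ε: add q3.
From q8 via ε: add q2, q13.
From q3 via ε: add q15.
From q13 via ε: add q12.
From q12 via ε: add q0.
From q15 via ε: add q11.
ε-closure = {q0, q2, q3, q4, q6, q8, q11, q12, q13, q15}, which has 10 states.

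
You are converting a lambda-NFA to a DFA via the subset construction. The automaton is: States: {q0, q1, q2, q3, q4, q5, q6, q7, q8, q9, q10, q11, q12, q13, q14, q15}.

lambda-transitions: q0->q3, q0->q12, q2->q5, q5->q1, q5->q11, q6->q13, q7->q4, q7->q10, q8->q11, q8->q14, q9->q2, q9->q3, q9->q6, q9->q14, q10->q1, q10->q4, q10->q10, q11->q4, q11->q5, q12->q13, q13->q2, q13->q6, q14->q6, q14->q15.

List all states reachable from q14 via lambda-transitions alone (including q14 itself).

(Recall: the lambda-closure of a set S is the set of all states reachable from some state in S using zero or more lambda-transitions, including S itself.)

{q1, q2, q4, q5, q6, q11, q13, q14, q15}

Start with {q14}.
From q14 via lambda: add q6, q15.
From q6 via lambda: add q13.
From q13 via lambda: add q2.
From q2 via lambda: add q5.
From q5 via lambda: add q1, q11.
From q11 via lambda: add q4.
No new states can be added; the closed set is {q1, q2, q4, q5, q6, q11, q13, q14, q15}.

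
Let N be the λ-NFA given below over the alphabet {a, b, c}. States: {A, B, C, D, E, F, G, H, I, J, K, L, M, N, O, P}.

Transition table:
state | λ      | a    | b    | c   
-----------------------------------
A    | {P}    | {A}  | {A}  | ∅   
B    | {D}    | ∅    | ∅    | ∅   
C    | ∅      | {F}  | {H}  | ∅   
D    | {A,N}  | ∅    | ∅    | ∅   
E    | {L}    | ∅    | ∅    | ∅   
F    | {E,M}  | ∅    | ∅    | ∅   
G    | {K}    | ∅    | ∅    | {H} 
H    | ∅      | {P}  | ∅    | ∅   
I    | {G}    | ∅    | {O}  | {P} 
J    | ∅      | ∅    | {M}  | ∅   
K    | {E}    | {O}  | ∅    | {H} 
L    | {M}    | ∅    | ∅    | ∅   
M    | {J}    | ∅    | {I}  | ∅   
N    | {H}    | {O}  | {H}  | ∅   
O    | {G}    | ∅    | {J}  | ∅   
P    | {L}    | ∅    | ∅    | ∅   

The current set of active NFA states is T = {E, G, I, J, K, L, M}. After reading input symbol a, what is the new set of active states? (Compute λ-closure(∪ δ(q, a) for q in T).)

{E, G, J, K, L, M, O}

K on a → {O}.
No a-transition from E, G, I, J, L, M.
Union after reading a: {O}.
Now take the λ-closure:
From O via λ: add G.
From G via λ: add K.
From K via λ: add E.
From E via λ: add L.
From L via λ: add M.
From M via λ: add J.
No new states can be added; the closed set is {E, G, J, K, L, M, O}.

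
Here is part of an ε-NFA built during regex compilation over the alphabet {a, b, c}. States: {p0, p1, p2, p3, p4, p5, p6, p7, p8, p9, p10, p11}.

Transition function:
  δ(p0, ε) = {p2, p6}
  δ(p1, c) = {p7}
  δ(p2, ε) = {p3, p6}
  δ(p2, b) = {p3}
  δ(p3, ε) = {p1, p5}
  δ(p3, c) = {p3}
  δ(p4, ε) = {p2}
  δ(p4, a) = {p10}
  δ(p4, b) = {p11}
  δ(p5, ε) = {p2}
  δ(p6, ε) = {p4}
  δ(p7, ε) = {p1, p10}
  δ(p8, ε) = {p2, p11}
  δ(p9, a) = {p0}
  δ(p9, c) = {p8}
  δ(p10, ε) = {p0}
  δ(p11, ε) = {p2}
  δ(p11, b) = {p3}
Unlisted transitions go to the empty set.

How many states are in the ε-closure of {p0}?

Start with {p0}.
From p0 via ε: add p2, p6.
From p2 via ε: add p3.
From p6 via ε: add p4.
From p3 via ε: add p1, p5.
ε-closure = {p0, p1, p2, p3, p4, p5, p6}, which has 7 states.

7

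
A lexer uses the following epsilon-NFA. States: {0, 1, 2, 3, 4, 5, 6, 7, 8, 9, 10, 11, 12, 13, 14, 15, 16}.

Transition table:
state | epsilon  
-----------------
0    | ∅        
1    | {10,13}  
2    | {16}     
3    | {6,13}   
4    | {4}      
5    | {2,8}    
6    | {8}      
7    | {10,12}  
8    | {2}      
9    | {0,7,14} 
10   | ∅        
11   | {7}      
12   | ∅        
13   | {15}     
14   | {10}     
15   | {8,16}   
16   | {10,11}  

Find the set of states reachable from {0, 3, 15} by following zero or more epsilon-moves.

Start with {0, 3, 15}.
From 3 via epsilon: add 6, 13.
From 15 via epsilon: add 8, 16.
From 8 via epsilon: add 2.
From 16 via epsilon: add 10, 11.
From 11 via epsilon: add 7.
From 7 via epsilon: add 12.
No new states can be added; the closed set is {0, 2, 3, 6, 7, 8, 10, 11, 12, 13, 15, 16}.

{0, 2, 3, 6, 7, 8, 10, 11, 12, 13, 15, 16}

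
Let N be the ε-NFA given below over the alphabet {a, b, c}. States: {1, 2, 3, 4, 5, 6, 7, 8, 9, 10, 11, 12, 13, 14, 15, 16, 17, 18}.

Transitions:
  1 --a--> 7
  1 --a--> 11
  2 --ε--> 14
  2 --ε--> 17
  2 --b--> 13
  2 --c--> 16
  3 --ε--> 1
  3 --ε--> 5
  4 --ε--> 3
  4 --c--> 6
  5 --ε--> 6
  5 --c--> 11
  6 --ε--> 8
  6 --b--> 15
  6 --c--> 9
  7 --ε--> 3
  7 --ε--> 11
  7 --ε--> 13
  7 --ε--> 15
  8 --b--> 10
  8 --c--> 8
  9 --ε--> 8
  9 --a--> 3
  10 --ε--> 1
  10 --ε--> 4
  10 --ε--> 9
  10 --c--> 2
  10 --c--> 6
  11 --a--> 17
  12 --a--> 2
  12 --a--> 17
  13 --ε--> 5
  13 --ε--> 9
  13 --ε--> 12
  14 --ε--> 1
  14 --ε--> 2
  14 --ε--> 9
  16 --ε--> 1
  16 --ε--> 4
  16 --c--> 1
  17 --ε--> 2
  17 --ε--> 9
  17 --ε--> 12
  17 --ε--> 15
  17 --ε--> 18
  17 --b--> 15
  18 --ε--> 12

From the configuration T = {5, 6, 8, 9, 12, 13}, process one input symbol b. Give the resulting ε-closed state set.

{1, 3, 4, 5, 6, 8, 9, 10, 15}

6 on b → {15}.
8 on b → {10}.
No b-transition from 5, 9, 12, 13.
Union after reading b: {10, 15}.
Now take the ε-closure:
From 10 via ε: add 1, 4, 9.
From 4 via ε: add 3.
From 9 via ε: add 8.
From 3 via ε: add 5.
From 5 via ε: add 6.
No new states can be added; the closed set is {1, 3, 4, 5, 6, 8, 9, 10, 15}.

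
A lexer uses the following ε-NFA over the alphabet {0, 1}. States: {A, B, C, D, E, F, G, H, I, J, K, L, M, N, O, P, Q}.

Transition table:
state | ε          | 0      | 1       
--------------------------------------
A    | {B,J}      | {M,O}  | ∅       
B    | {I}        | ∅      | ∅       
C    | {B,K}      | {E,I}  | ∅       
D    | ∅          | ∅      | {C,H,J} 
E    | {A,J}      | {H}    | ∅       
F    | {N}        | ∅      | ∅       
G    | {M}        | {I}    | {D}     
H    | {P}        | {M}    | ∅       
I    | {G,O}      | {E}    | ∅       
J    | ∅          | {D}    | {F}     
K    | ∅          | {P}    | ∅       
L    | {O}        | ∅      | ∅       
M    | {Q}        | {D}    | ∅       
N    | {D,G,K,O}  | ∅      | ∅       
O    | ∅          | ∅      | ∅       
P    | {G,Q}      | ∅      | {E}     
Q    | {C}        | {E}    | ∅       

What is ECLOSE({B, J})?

{B, C, G, I, J, K, M, O, Q}

Start with {B, J}.
From B via ε: add I.
From I via ε: add G, O.
From G via ε: add M.
From M via ε: add Q.
From Q via ε: add C.
From C via ε: add K.
No new states can be added; the closed set is {B, C, G, I, J, K, M, O, Q}.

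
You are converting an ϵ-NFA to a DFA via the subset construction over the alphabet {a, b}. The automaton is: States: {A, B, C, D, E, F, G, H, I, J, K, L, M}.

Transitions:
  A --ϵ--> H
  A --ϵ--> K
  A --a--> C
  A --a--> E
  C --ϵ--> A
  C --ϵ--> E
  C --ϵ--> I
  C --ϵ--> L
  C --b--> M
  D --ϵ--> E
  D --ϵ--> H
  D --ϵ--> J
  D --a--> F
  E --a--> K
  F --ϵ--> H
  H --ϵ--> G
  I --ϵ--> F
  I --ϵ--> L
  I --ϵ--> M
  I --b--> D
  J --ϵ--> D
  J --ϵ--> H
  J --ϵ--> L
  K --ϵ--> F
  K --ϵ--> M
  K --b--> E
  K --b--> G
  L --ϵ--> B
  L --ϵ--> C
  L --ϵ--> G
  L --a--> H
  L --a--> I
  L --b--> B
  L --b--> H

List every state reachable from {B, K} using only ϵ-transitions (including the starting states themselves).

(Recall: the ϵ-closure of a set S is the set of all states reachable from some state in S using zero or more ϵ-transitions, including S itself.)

Start with {B, K}.
From K via ϵ: add F, M.
From F via ϵ: add H.
From H via ϵ: add G.
No new states can be added; the closed set is {B, F, G, H, K, M}.

{B, F, G, H, K, M}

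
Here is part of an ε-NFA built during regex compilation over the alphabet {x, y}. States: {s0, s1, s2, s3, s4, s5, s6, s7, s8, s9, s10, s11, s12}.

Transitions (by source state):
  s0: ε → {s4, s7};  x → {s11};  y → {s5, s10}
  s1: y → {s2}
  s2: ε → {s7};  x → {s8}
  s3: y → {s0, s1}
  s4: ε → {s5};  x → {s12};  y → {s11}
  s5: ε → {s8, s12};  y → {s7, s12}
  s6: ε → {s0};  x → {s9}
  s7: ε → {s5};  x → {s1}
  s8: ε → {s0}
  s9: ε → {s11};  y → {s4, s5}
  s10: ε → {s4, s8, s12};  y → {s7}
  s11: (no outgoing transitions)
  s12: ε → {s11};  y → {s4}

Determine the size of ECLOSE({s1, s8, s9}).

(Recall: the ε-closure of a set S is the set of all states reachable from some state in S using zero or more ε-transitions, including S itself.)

9

Start with {s1, s8, s9}.
From s8 via ε: add s0.
From s9 via ε: add s11.
From s0 via ε: add s4, s7.
From s4 via ε: add s5.
From s5 via ε: add s12.
ε-closure = {s0, s1, s4, s5, s7, s8, s9, s11, s12}, which has 9 states.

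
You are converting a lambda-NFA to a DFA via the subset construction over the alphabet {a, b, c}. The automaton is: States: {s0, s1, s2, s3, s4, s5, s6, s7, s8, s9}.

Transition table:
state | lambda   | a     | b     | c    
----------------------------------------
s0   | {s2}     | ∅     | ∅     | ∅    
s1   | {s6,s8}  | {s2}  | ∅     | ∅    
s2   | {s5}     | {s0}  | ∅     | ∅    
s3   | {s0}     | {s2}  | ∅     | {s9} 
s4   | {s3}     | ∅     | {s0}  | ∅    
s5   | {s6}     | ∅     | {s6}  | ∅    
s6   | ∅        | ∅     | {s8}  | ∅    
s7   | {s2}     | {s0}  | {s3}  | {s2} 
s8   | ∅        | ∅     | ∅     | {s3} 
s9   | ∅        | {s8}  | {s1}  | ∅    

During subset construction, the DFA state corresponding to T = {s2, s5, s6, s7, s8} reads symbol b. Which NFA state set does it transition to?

{s0, s2, s3, s5, s6, s8}

s5 on b → {s6}.
s6 on b → {s8}.
s7 on b → {s3}.
No b-transition from s2, s8.
Union after reading b: {s3, s6, s8}.
Now take the lambda-closure:
From s3 via lambda: add s0.
From s0 via lambda: add s2.
From s2 via lambda: add s5.
No new states can be added; the closed set is {s0, s2, s3, s5, s6, s8}.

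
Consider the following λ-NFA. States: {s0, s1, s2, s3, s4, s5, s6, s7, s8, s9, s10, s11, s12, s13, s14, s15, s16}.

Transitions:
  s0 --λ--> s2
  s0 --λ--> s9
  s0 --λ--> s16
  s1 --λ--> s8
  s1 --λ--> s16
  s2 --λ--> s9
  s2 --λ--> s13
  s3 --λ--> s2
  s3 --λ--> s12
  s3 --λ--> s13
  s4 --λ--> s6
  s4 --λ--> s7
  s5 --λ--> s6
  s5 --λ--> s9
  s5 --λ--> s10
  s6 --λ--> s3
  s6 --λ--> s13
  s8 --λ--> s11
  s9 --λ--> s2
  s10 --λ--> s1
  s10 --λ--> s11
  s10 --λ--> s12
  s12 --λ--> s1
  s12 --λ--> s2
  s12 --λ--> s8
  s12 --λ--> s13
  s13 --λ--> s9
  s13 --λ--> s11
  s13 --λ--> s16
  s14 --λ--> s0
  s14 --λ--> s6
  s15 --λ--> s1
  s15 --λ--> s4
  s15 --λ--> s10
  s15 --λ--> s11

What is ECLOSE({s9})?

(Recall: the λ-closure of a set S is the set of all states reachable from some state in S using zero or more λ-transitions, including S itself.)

Start with {s9}.
From s9 via λ: add s2.
From s2 via λ: add s13.
From s13 via λ: add s11, s16.
No new states can be added; the closed set is {s2, s9, s11, s13, s16}.

{s2, s9, s11, s13, s16}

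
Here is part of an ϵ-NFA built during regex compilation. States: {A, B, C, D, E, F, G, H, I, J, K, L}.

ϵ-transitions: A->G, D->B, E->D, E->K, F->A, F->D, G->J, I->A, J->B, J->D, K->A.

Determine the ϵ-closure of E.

Start with {E}.
From E via ϵ: add D, K.
From D via ϵ: add B.
From K via ϵ: add A.
From A via ϵ: add G.
From G via ϵ: add J.
No new states can be added; the closed set is {A, B, D, E, G, J, K}.

{A, B, D, E, G, J, K}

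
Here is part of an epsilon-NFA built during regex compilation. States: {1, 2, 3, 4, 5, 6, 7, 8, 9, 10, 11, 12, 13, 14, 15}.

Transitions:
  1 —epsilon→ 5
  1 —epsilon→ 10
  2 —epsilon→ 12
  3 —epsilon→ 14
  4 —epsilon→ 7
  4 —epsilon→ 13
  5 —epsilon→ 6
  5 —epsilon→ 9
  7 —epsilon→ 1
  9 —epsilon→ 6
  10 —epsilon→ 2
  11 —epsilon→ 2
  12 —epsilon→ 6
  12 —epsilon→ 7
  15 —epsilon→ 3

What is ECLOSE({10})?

Start with {10}.
From 10 via epsilon: add 2.
From 2 via epsilon: add 12.
From 12 via epsilon: add 6, 7.
From 7 via epsilon: add 1.
From 1 via epsilon: add 5.
From 5 via epsilon: add 9.
No new states can be added; the closed set is {1, 2, 5, 6, 7, 9, 10, 12}.

{1, 2, 5, 6, 7, 9, 10, 12}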